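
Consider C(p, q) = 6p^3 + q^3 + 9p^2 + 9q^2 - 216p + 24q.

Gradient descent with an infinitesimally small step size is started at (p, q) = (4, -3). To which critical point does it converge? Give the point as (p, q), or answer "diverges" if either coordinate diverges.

(3, -2)

C is separable, so gradient descent decouples: p follows -∂C/∂p, q follows -∂C/∂q.
∂C/∂p = 18(p - 3)(p + 4); at p=4 this is 144, so p decreases.
∂C/∂q = 3(q + 2)(q + 4); at q=-3 this is -3, so q increases.
p converges to its nearest critical value 3 (a local min of the p-part); q converges to -2. The iterate converges to (3, -2).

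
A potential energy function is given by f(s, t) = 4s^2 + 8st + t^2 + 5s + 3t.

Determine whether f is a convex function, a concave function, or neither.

neither

f is quadratic, so its Hessian is the constant matrix H = [[8, 8], [8, 2]].
det(H) = -48, tr(H) = 10.
det(H) < 0, so H is indefinite: neither convex nor concave.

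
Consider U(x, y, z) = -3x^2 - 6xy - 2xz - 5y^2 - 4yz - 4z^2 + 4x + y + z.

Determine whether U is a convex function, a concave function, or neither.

concave

U is quadratic, so its Hessian is the constant matrix H = [[-6, -6, -2], [-6, -10, -4], [-2, -4, -8]].
Leading principal minors: -6, 24, -152.
Signs alternate −, +, − ⇒ H ≺ 0 ⇒ concave.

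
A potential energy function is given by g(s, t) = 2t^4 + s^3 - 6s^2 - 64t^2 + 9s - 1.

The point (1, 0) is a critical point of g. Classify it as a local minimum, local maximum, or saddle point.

The mixed partial ∂²g/∂s∂t is 0, so the Hessian at any point is diag(g_ss, g_tt) = diag(6(s - 2), 8(3t^2 - 16)).
At (1, 0): H = diag(-6, -128).
Both eigenvalues are negative, so H is negative definite: a local maximum.

local maximum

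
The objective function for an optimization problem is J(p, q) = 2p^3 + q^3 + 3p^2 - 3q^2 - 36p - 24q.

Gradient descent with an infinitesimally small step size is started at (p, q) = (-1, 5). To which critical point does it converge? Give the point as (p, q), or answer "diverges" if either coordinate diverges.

J is separable, so gradient descent decouples: p follows -∂J/∂p, q follows -∂J/∂q.
∂J/∂p = 6(p - 2)(p + 3); at p=-1 this is -36, so p increases.
∂J/∂q = 3(q - 4)(q + 2); at q=5 this is 21, so q decreases.
p converges to its nearest critical value 2 (a local min of the p-part); q converges to 4. The iterate converges to (2, 4).

(2, 4)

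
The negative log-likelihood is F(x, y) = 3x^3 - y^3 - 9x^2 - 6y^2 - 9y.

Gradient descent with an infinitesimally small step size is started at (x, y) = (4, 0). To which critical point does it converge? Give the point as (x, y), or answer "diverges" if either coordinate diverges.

diverges

F is separable, so gradient descent decouples: x follows -∂F/∂x, y follows -∂F/∂y.
∂F/∂x = 9x(x - 2); at x=4 this is 72, so x decreases.
∂F/∂y = -3(y + 1)(y + 3); at y=0 this is -9, so y increases.
The y-coordinate has no critical point in that direction and runs off to infinity.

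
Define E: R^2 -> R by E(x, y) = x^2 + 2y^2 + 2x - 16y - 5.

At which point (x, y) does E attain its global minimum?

E(x,y) separates as P(x) + Q(y) − 5, so its minimum is min P + min Q − 5.
P'(x) = 2x + 2 vanishes at x ∈ {-1}; Q'(y) = 4y - 16 vanishes at y ∈ {4}.
Local minima of P (where P''>0): P(-1)=-1. Local minima of Q: Q(4)=-32.
So the global minimum of E is P(-1) + Q(4) − 5 = -1 − 32 − 5 = -38, attained at (-1, 4).

(-1, 4)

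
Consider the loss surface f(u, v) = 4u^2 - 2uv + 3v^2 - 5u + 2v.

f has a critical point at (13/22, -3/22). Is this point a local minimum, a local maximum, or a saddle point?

The Hessian of f is constant: H = [[8, -2], [-2, 6]].
det(H) = 8·6 − (-2)² = 44.
det(H) > 0 and tr(H) = 14 > 0, so H is positive definite and the point is a local minimum.

local minimum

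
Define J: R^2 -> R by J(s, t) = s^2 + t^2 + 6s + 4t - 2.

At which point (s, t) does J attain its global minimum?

(-3, -2)

J(s,t) separates as P(s) + Q(t) − 2, so its minimum is min P + min Q − 2.
P'(s) = 2s + 6 vanishes at s ∈ {-3}; Q'(t) = 2(t + 2) vanishes at t ∈ {-2}.
Local minima of P (where P''>0): P(-3)=-9. Local minima of Q: Q(-2)=-4.
So the global minimum of J is P(-3) + Q(-2) − 2 = -9 − 4 − 2 = -15, attained at (-3, -2).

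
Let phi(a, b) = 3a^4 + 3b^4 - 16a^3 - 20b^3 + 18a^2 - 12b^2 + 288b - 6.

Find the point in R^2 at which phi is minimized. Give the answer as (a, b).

phi(a,b) separates as P(a) + Q(b) − 6, so its minimum is min P + min Q − 6.
P'(a) = 12a(a - 3)(a - 1) vanishes at a ∈ {0, 1, 3}; Q'(b) = 12(b - 4)(b - 3)(b + 2) vanishes at b ∈ {-2, 3, 4}.
Local minima of P (where P''>0): P(0)=0, P(3)=-27. Local minima of Q: Q(-2)=-416, Q(4)=448.
So the global minimum of phi is P(3) + Q(-2) − 6 = -27 − 416 − 6 = -449, attained at (3, -2).

(3, -2)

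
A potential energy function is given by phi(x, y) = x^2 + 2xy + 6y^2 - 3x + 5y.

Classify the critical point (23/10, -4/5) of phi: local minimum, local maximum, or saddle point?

The Hessian of phi is constant: H = [[2, 2], [2, 12]].
det(H) = 2·12 − 2² = 20.
det(H) > 0 and tr(H) = 14 > 0, so H is positive definite and the point is a local minimum.

local minimum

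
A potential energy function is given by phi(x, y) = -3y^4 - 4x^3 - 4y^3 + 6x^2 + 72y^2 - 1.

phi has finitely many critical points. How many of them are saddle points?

phi separates as a function of x plus a function of y, so ∇phi=0 decouples.
∂phi/∂x = -12x(x - 1) = 0 at x ∈ {0, 1}; ∂phi/∂y = -12y(y - 3)(y + 4) = 0 at y ∈ {-4, 0, 3}.
The Hessian is diagonal: diag(phi_xx, phi_yy). Second derivatives: phi_xx(0)=12, phi_xx(1)=-12; phi_yy(-4)=-336, phi_yy(0)=144, phi_yy(3)=-252.
Saddle points occur where the two diagonal entries have opposite signs: (0, -4), (0, 3), (1, 0). Count: 3.

3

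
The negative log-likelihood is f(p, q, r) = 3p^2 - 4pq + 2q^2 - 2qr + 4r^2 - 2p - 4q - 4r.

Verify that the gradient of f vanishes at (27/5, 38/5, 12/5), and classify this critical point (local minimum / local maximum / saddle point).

∇f = (6p - 4q - 2, -4p + 4q - 2r - 4, -2q + 8r - 4); substituting (27/5, 38/5, 12/5) gives ∇f = (0, 0, 0), so (27/5, 38/5, 12/5) is indeed a critical point.
The Hessian is constant: H = [[6, -4, 0], [-4, 4, -2], [0, -2, 8]].
Leading principal minors: Δ₁ = 6, Δ₂ = 8, Δ₃ = 40.
All leading minors are positive, so H is positive definite: a local minimum.

local minimum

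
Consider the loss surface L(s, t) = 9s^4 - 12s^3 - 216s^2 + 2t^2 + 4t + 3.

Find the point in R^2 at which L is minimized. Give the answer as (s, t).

L(s,t) separates as P(s) + Q(t) + 3, so its minimum is min P + min Q + 3.
P'(s) = 36s(s - 4)(s + 3) vanishes at s ∈ {-3, 0, 4}; Q'(t) = 4(t + 1) vanishes at t ∈ {-1}.
Local minima of P (where P''>0): P(-3)=-891, P(4)=-1920. Local minima of Q: Q(-1)=-2.
So the global minimum of L is P(4) + Q(-1) + 3 = -1920 − 2 + 3 = -1919, attained at (4, -1).

(4, -1)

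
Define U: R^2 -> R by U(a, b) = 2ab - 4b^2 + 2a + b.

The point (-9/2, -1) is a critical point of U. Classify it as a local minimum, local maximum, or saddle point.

The Hessian of U is constant: H = [[0, 2], [2, -8]].
det(H) = 0·(-8) − 2² = -4.
Since det(H) < 0, H is indefinite and the critical point is a saddle point.

saddle point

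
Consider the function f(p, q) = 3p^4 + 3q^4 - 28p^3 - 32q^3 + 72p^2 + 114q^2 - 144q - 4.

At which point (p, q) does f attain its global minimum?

f(p,q) separates as A(p) + B(q) − 4, so its minimum is min A + min B − 4.
A'(p) = 12p(p - 4)(p - 3) vanishes at p ∈ {0, 3, 4}; B'(q) = 12(q - 4)(q - 3)(q - 1) vanishes at q ∈ {1, 3, 4}.
Local minima of A (where A''>0): A(0)=0, A(4)=128. Local minima of B: B(1)=-59, B(4)=-32.
So the global minimum of f is A(0) + B(1) − 4 = 0 − 59 − 4 = -63, attained at (0, 1).

(0, 1)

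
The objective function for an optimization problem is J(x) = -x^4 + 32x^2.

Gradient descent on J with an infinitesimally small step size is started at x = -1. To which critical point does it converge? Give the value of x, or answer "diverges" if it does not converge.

0

J'(x) = -4x(x - 4)(x + 4), so J'(-1) = -60.
Gradient descent moves in the -J' direction, i.e. x is increasing.
The nearest critical point in that direction is x = 0, where J'' = 64 > 0 (a local minimum). The iterate converges there.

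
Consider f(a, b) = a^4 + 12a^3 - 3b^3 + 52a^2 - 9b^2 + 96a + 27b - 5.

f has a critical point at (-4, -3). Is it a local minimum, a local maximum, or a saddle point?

local minimum

The mixed partial ∂²f/∂a∂b is 0, so the Hessian at any point is diag(f_aa, f_bb) = diag(4(3a^2 + 18a + 26), -18(b + 1)).
At (-4, -3): H = diag(8, 36).
Both eigenvalues are positive, so H is positive definite: a local minimum.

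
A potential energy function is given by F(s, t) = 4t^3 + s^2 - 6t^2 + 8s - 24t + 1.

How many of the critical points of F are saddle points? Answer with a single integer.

1

F separates as a function of s plus a function of t, so ∇F=0 decouples.
∂F/∂s = 2(s + 4) = 0 at s ∈ {-4}; ∂F/∂t = 12(t - 2)(t + 1) = 0 at t ∈ {-1, 2}.
The Hessian is diagonal: diag(F_ss, F_tt). Second derivatives: F_ss(-4)=2; F_tt(-1)=-36, F_tt(2)=36.
Saddle points occur where the two diagonal entries have opposite signs: (-4, -1). Count: 1.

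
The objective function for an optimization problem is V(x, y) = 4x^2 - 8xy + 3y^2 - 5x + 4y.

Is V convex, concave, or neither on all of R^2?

V is quadratic, so its Hessian is the constant matrix H = [[8, -8], [-8, 6]].
det(H) = -16, tr(H) = 14.
det(H) < 0, so H is indefinite: neither convex nor concave.

neither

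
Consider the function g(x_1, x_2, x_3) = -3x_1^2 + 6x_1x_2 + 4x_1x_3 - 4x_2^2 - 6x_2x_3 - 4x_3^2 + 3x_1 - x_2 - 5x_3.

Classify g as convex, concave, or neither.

concave

g is quadratic, so its Hessian is the constant matrix H = [[-6, 6, 4], [6, -8, -6], [4, -6, -8]].
Leading principal minors: -6, 12, -40.
Signs alternate −, +, − ⇒ H ≺ 0 ⇒ concave.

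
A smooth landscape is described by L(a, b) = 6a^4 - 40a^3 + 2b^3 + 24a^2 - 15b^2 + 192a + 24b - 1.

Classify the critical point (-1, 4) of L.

local minimum

The mixed partial ∂²L/∂a∂b is 0, so the Hessian at any point is diag(L_aa, L_bb) = diag(24(3a^2 - 10a + 2), 6(2b - 5)).
At (-1, 4): H = diag(360, 18).
Both eigenvalues are positive, so H is positive definite: a local minimum.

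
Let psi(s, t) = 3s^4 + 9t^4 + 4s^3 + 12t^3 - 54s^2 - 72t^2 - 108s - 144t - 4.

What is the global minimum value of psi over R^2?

-799

psi(s,t) separates as P(s) + Q(t) − 4, so its minimum is min P + min Q − 4.
P'(s) = 12(s - 3)(s + 1)(s + 3) vanishes at s ∈ {-3, -1, 3}; Q'(t) = 36(t - 2)(t + 1)(t + 2) vanishes at t ∈ {-2, -1, 2}.
Local minima of P (where P''>0): P(-3)=-27, P(3)=-459. Local minima of Q: Q(-2)=48, Q(2)=-336.
So the global minimum of psi is P(3) + Q(2) − 4 = -459 − 336 − 4 = -799, attained at (3, 2).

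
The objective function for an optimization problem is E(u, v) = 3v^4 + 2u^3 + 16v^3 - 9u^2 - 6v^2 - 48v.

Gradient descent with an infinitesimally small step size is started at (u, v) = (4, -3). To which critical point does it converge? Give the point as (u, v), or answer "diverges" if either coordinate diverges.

(3, -4)

E is separable, so gradient descent decouples: u follows -∂E/∂u, v follows -∂E/∂v.
∂E/∂u = 6u(u - 3); at u=4 this is 24, so u decreases.
∂E/∂v = 12(v - 1)(v + 1)(v + 4); at v=-3 this is 96, so v decreases.
u converges to its nearest critical value 3 (a local min of the u-part); v converges to -4. The iterate converges to (3, -4).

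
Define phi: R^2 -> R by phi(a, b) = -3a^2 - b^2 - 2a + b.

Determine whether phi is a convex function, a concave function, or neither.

concave

phi is quadratic, so its Hessian is the constant matrix H = [[-6, 0], [0, -2]].
det(H) = 12, tr(H) = -8.
det(H) > 0 and tr(H) < 0, so H is negative definite everywhere: concave.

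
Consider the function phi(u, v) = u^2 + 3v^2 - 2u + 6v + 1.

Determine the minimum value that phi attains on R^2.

-3

phi(u,v) separates as P(u) + Q(v) + 1, so its minimum is min P + min Q + 1.
P'(u) = 2u - 2 vanishes at u ∈ {1}; Q'(v) = 6v + 6 vanishes at v ∈ {-1}.
Local minima of P (where P''>0): P(1)=-1. Local minima of Q: Q(-1)=-3.
So the global minimum of phi is P(1) + Q(-1) + 1 = -1 − 3 + 1 = -3, attained at (1, -1).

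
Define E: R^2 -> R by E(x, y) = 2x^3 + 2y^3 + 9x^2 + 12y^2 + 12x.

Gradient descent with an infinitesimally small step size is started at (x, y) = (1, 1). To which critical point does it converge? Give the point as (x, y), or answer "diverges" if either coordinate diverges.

(-1, 0)

E is separable, so gradient descent decouples: x follows -∂E/∂x, y follows -∂E/∂y.
∂E/∂x = 6(x + 1)(x + 2); at x=1 this is 36, so x decreases.
∂E/∂y = 6y(y + 4); at y=1 this is 30, so y decreases.
x converges to its nearest critical value -1 (a local min of the x-part); y converges to 0. The iterate converges to (-1, 0).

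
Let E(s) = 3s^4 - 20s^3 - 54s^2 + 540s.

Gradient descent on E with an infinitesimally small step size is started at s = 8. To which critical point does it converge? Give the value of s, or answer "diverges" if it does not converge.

E'(s) = 12(s - 5)(s - 3)(s + 3), so E'(8) = 1980.
Gradient descent moves in the -E' direction, i.e. s is decreasing.
The nearest critical point in that direction is s = 5, where E'' = 192 > 0 (a local minimum). The iterate converges there.

5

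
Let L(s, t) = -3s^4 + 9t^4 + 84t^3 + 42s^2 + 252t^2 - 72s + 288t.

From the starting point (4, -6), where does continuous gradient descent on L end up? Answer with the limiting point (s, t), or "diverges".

L is separable, so gradient descent decouples: s follows -∂L/∂s, t follows -∂L/∂t.
∂L/∂s = -12(s - 2)(s - 1)(s + 3); at s=4 this is -504, so s increases.
∂L/∂t = 36(t + 1)(t + 2)(t + 4); at t=-6 this is -1440, so t increases.
The s-coordinate has no critical point in that direction and runs off to infinity.

diverges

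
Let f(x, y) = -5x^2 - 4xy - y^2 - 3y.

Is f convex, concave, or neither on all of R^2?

concave

f is quadratic, so its Hessian is the constant matrix H = [[-10, -4], [-4, -2]].
det(H) = 4, tr(H) = -12.
det(H) > 0 and tr(H) < 0, so H is negative definite everywhere: concave.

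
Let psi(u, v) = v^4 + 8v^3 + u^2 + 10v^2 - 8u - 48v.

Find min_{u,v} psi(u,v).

-45

psi(u,v) separates as P(u) + Q(v), so its minimum is min P + min Q.
P'(u) = 2u - 8 vanishes at u ∈ {4}; Q'(v) = 4(v - 1)(v + 3)(v + 4) vanishes at v ∈ {-4, -3, 1}.
Local minima of P (where P''>0): P(4)=-16. Local minima of Q: Q(-4)=96, Q(1)=-29.
So the global minimum of psi is P(4) + Q(1) = -16 − 29 = -45, attained at (4, 1).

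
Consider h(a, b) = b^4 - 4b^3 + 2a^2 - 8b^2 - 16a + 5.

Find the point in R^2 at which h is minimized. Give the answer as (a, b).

h(a,b) separates as P(a) + Q(b) + 5, so its minimum is min P + min Q + 5.
P'(a) = 4a - 16 vanishes at a ∈ {4}; Q'(b) = 4b(b - 4)(b + 1) vanishes at b ∈ {-1, 0, 4}.
Local minima of P (where P''>0): P(4)=-32. Local minima of Q: Q(-1)=-3, Q(4)=-128.
So the global minimum of h is P(4) + Q(4) + 5 = -32 − 128 + 5 = -155, attained at (4, 4).

(4, 4)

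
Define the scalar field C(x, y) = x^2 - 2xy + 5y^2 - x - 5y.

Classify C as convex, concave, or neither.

C is quadratic, so its Hessian is the constant matrix H = [[2, -2], [-2, 10]].
det(H) = 16, tr(H) = 12.
det(H) > 0 and tr(H) > 0, so H is positive definite everywhere: convex.

convex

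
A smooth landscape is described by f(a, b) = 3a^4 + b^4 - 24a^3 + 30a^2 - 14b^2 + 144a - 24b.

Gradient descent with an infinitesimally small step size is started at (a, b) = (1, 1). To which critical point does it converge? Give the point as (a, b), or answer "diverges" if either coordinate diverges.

(-1, 3)

f is separable, so gradient descent decouples: a follows -∂f/∂a, b follows -∂f/∂b.
∂f/∂a = 12(a - 4)(a - 3)(a + 1); at a=1 this is 144, so a decreases.
∂f/∂b = 4(b - 3)(b + 1)(b + 2); at b=1 this is -48, so b increases.
a converges to its nearest critical value -1 (a local min of the a-part); b converges to 3. The iterate converges to (-1, 3).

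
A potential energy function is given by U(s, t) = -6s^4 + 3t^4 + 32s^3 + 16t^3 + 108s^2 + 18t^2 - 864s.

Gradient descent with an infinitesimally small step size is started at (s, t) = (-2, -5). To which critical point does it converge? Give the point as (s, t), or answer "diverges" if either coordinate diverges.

U is separable, so gradient descent decouples: s follows -∂U/∂s, t follows -∂U/∂t.
∂U/∂s = -24(s - 4)(s - 3)(s + 3); at s=-2 this is -720, so s increases.
∂U/∂t = 12t(t + 1)(t + 3); at t=-5 this is -480, so t increases.
s converges to its nearest critical value 3 (a local min of the s-part); t converges to -3. The iterate converges to (3, -3).

(3, -3)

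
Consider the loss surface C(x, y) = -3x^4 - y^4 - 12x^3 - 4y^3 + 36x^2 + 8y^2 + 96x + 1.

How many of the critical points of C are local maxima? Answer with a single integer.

C separates as a function of x plus a function of y, so ∇C=0 decouples.
∂C/∂x = -12(x - 2)(x + 1)(x + 4) = 0 at x ∈ {-4, -1, 2}; ∂C/∂y = -4y(y - 1)(y + 4) = 0 at y ∈ {-4, 0, 1}.
The Hessian is diagonal: diag(C_xx, C_yy). Second derivatives: C_xx(-4)=-216, C_xx(-1)=108, C_xx(2)=-216; C_yy(-4)=-80, C_yy(0)=16, C_yy(1)=-20.
Local maxima occur where both diagonal entries negative: (-4, -4), (-4, 1), (2, -4), (2, 1). Count: 4.

4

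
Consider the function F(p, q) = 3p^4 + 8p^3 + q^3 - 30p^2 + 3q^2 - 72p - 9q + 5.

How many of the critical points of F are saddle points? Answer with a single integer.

3

F separates as a function of p plus a function of q, so ∇F=0 decouples.
∂F/∂p = 12(p - 2)(p + 1)(p + 3) = 0 at p ∈ {-3, -1, 2}; ∂F/∂q = 3(q - 1)(q + 3) = 0 at q ∈ {-3, 1}.
The Hessian is diagonal: diag(F_pp, F_qq). Second derivatives: F_pp(-3)=120, F_pp(-1)=-72, F_pp(2)=180; F_qq(-3)=-12, F_qq(1)=12.
Saddle points occur where the two diagonal entries have opposite signs: (-3, -3), (-1, 1), (2, -3). Count: 3.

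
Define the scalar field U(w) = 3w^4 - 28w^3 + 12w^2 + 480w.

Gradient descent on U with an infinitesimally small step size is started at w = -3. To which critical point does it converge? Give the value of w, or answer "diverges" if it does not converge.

-2

U'(w) = 12(w - 5)(w - 4)(w + 2), so U'(-3) = -672.
Gradient descent moves in the -U' direction, i.e. w is increasing.
The nearest critical point in that direction is w = -2, where U'' = 504 > 0 (a local minimum). The iterate converges there.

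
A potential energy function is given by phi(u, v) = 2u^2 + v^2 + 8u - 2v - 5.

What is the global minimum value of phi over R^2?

phi(u,v) separates as P(u) + Q(v) − 5, so its minimum is min P + min Q − 5.
P'(u) = 4u + 8 vanishes at u ∈ {-2}; Q'(v) = 2v - 2 vanishes at v ∈ {1}.
Local minima of P (where P''>0): P(-2)=-8. Local minima of Q: Q(1)=-1.
So the global minimum of phi is P(-2) + Q(1) − 5 = -8 − 1 − 5 = -14, attained at (-2, 1).

-14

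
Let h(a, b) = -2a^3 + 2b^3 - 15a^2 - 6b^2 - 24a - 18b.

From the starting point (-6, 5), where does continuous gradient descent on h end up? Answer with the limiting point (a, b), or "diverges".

h is separable, so gradient descent decouples: a follows -∂h/∂a, b follows -∂h/∂b.
∂h/∂a = -6(a + 1)(a + 4); at a=-6 this is -60, so a increases.
∂h/∂b = 6(b - 3)(b + 1); at b=5 this is 72, so b decreases.
a converges to its nearest critical value -4 (a local min of the a-part); b converges to 3. The iterate converges to (-4, 3).

(-4, 3)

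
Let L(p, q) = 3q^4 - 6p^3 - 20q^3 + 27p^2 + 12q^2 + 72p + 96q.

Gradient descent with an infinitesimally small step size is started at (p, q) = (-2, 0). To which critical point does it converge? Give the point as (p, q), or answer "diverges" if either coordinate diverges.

L is separable, so gradient descent decouples: p follows -∂L/∂p, q follows -∂L/∂q.
∂L/∂p = -18(p - 4)(p + 1); at p=-2 this is -108, so p increases.
∂L/∂q = 12(q - 4)(q - 2)(q + 1); at q=0 this is 96, so q decreases.
p converges to its nearest critical value -1 (a local min of the p-part); q converges to -1. The iterate converges to (-1, -1).

(-1, -1)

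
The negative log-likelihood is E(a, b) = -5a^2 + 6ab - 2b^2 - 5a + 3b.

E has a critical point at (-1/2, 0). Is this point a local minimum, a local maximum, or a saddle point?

The Hessian of E is constant: H = [[-10, 6], [6, -4]].
det(H) = (-10)·(-4) − 6² = 4.
det(H) > 0 and tr(H) = -14 < 0, so H is negative definite and the point is a local maximum.

local maximum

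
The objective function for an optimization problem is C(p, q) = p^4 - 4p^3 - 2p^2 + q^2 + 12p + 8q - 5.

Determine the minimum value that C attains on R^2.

-30

C(p,q) separates as A(p) + B(q) − 5, so its minimum is min A + min B − 5.
A'(p) = 4(p - 3)(p - 1)(p + 1) vanishes at p ∈ {-1, 1, 3}; B'(q) = 2q + 8 vanishes at q ∈ {-4}.
Local minima of A (where A''>0): A(-1)=-9, A(3)=-9. Local minima of B: B(-4)=-16.
So the global minimum of C is A(-1) + B(-4) − 5 = -9 − 16 − 5 = -30, attained at (-1, -4).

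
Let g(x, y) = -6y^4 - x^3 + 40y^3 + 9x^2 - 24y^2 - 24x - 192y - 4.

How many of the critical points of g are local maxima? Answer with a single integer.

g separates as a function of x plus a function of y, so ∇g=0 decouples.
∂g/∂x = -3(x - 4)(x - 2) = 0 at x ∈ {2, 4}; ∂g/∂y = -24(y - 4)(y - 2)(y + 1) = 0 at y ∈ {-1, 2, 4}.
The Hessian is diagonal: diag(g_xx, g_yy). Second derivatives: g_xx(2)=6, g_xx(4)=-6; g_yy(-1)=-360, g_yy(2)=144, g_yy(4)=-240.
Local maxima occur where both diagonal entries negative: (4, -1), (4, 4). Count: 2.

2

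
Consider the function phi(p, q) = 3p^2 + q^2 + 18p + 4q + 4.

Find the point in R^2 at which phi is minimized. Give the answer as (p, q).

(-3, -2)

phi(p,q) separates as A(p) + B(q) + 4, so its minimum is min A + min B + 4.
A'(p) = 6p + 18 vanishes at p ∈ {-3}; B'(q) = 2q + 4 vanishes at q ∈ {-2}.
Local minima of A (where A''>0): A(-3)=-27. Local minima of B: B(-2)=-4.
So the global minimum of phi is A(-3) + B(-2) + 4 = -27 − 4 + 4 = -27, attained at (-3, -2).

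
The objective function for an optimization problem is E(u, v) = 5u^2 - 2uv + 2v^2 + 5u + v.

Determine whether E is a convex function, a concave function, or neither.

E is quadratic, so its Hessian is the constant matrix H = [[10, -2], [-2, 4]].
det(H) = 36, tr(H) = 14.
det(H) > 0 and tr(H) > 0, so H is positive definite everywhere: convex.

convex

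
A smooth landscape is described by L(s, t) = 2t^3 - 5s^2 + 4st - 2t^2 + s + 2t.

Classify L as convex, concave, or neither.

The term 2t^3 is cubic, so the Hessian is not constant.
∂²L/∂t² = 12t - 4, which takes both signs as t varies (negative for sufficiently negative t). A diagonal entry of the Hessian changing sign means the Hessian is neither positive- nor negative-semidefinite on all of R^2.

neither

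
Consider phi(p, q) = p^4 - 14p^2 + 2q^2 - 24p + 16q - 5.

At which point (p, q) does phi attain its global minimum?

(3, -4)

phi(p,q) separates as A(p) + B(q) − 5, so its minimum is min A + min B − 5.
A'(p) = 4(p - 3)(p + 1)(p + 2) vanishes at p ∈ {-2, -1, 3}; B'(q) = 4q + 16 vanishes at q ∈ {-4}.
Local minima of A (where A''>0): A(-2)=8, A(3)=-117. Local minima of B: B(-4)=-32.
So the global minimum of phi is A(3) + B(-4) − 5 = -117 − 32 − 5 = -154, attained at (3, -4).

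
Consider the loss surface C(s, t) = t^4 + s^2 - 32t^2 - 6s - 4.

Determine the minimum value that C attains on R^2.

-269

C(s,t) separates as P(s) + Q(t) − 4, so its minimum is min P + min Q − 4.
P'(s) = 2s - 6 vanishes at s ∈ {3}; Q'(t) = 4t(t - 4)(t + 4) vanishes at t ∈ {-4, 0, 4}.
Local minima of P (where P''>0): P(3)=-9. Local minima of Q: Q(-4)=-256, Q(4)=-256.
So the global minimum of C is P(3) + Q(-4) − 4 = -9 − 256 − 4 = -269, attained at (3, -4).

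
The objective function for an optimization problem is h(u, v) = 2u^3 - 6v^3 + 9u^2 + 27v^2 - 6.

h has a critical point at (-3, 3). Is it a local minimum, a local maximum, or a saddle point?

local maximum

The mixed partial ∂²h/∂u∂v is 0, so the Hessian at any point is diag(h_uu, h_vv) = diag(6(2u + 3), 18(-2v + 3)).
At (-3, 3): H = diag(-18, -54).
Both eigenvalues are negative, so H is negative definite: a local maximum.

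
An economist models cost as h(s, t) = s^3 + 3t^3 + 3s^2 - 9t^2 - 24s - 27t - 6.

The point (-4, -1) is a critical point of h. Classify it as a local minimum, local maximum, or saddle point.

The mixed partial ∂²h/∂s∂t is 0, so the Hessian at any point is diag(h_ss, h_tt) = diag(6(s + 1), 18(t - 1)).
At (-4, -1): H = diag(-18, -36).
Both eigenvalues are negative, so H is negative definite: a local maximum.

local maximum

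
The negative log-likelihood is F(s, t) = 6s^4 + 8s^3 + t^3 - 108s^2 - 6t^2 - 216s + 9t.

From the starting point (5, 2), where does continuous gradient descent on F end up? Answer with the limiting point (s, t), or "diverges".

(3, 3)

F is separable, so gradient descent decouples: s follows -∂F/∂s, t follows -∂F/∂t.
∂F/∂s = 24(s - 3)(s + 1)(s + 3); at s=5 this is 2304, so s decreases.
∂F/∂t = 3(t - 3)(t - 1); at t=2 this is -3, so t increases.
s converges to its nearest critical value 3 (a local min of the s-part); t converges to 3. The iterate converges to (3, 3).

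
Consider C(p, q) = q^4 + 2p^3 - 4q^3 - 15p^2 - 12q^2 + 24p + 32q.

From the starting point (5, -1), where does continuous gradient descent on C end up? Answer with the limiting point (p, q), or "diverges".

C is separable, so gradient descent decouples: p follows -∂C/∂p, q follows -∂C/∂q.
∂C/∂p = 6(p - 4)(p - 1); at p=5 this is 24, so p decreases.
∂C/∂q = 4(q - 4)(q - 1)(q + 2); at q=-1 this is 40, so q decreases.
p converges to its nearest critical value 4 (a local min of the p-part); q converges to -2. The iterate converges to (4, -2).

(4, -2)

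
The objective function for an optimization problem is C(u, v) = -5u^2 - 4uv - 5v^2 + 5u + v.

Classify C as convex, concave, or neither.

C is quadratic, so its Hessian is the constant matrix H = [[-10, -4], [-4, -10]].
det(H) = 84, tr(H) = -20.
det(H) > 0 and tr(H) < 0, so H is negative definite everywhere: concave.

concave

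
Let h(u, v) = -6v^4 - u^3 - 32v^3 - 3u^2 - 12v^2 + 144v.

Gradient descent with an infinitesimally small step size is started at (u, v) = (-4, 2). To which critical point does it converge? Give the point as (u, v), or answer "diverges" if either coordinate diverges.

diverges

h is separable, so gradient descent decouples: u follows -∂h/∂u, v follows -∂h/∂v.
∂h/∂u = -3u(u + 2); at u=-4 this is -24, so u increases.
∂h/∂v = -24(v - 1)(v + 2)(v + 3); at v=2 this is -480, so v increases.
The v-coordinate has no critical point in that direction and runs off to infinity.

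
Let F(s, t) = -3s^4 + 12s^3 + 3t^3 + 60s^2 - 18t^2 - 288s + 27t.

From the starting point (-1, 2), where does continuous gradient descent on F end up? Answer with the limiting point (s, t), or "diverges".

F is separable, so gradient descent decouples: s follows -∂F/∂s, t follows -∂F/∂t.
∂F/∂s = -12(s - 4)(s - 2)(s + 3); at s=-1 this is -360, so s increases.
∂F/∂t = 9(t - 3)(t - 1); at t=2 this is -9, so t increases.
s converges to its nearest critical value 2 (a local min of the s-part); t converges to 3. The iterate converges to (2, 3).

(2, 3)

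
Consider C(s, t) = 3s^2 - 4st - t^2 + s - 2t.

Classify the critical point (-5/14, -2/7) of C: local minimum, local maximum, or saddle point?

saddle point

The Hessian of C is constant: H = [[6, -4], [-4, -2]].
det(H) = 6·(-2) − (-4)² = -28.
Since det(H) < 0, H is indefinite and the critical point is a saddle point.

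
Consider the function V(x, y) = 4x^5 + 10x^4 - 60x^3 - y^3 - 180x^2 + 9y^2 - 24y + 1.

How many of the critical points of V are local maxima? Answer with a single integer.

2

V separates as a function of x plus a function of y, so ∇V=0 decouples.
∂V/∂x = 20x(x - 3)(x + 2)(x + 3) = 0 at x ∈ {-3, -2, 0, 3}; ∂V/∂y = -3(y - 4)(y - 2) = 0 at y ∈ {2, 4}.
The Hessian is diagonal: diag(V_xx, V_yy). Second derivatives: V_xx(-3)=-360, V_xx(-2)=200, V_xx(0)=-360, V_xx(3)=1800; V_yy(2)=6, V_yy(4)=-6.
Local maxima occur where both diagonal entries negative: (-3, 4), (0, 4). Count: 2.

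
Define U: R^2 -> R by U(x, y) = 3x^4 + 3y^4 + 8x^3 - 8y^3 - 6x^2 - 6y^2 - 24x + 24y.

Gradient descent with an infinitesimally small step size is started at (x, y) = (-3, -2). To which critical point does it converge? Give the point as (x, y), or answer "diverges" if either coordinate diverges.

(-2, -1)

U is separable, so gradient descent decouples: x follows -∂U/∂x, y follows -∂U/∂y.
∂U/∂x = 12(x - 1)(x + 1)(x + 2); at x=-3 this is -96, so x increases.
∂U/∂y = 12(y - 2)(y - 1)(y + 1); at y=-2 this is -144, so y increases.
x converges to its nearest critical value -2 (a local min of the x-part); y converges to -1. The iterate converges to (-2, -1).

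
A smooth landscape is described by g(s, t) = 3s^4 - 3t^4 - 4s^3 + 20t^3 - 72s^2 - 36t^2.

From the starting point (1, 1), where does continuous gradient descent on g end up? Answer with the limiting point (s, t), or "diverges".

g is separable, so gradient descent decouples: s follows -∂g/∂s, t follows -∂g/∂t.
∂g/∂s = 12s(s - 4)(s + 3); at s=1 this is -144, so s increases.
∂g/∂t = -12t(t - 3)(t - 2); at t=1 this is -24, so t increases.
s converges to its nearest critical value 4 (a local min of the s-part); t converges to 2. The iterate converges to (4, 2).

(4, 2)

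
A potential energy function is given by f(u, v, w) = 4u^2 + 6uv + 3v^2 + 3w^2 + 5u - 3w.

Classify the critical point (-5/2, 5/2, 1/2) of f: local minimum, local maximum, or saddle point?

local minimum

The Hessian is constant: H = [[8, 6, 0], [6, 6, 0], [0, 0, 6]].
Leading principal minors: Δ₁ = 8, Δ₂ = 12, Δ₃ = 72.
All leading minors are positive, so H is positive definite: a local minimum.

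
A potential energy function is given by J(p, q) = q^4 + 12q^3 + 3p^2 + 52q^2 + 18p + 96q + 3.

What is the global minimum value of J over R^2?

-88

J(p,q) separates as A(p) + B(q) + 3, so its minimum is min A + min B + 3.
A'(p) = 6p + 18 vanishes at p ∈ {-3}; B'(q) = 4(q + 2)(q + 3)(q + 4) vanishes at q ∈ {-4, -3, -2}.
Local minima of A (where A''>0): A(-3)=-27. Local minima of B: B(-4)=-64, B(-2)=-64.
So the global minimum of J is A(-3) + B(-4) + 3 = -27 − 64 + 3 = -88, attained at (-3, -4).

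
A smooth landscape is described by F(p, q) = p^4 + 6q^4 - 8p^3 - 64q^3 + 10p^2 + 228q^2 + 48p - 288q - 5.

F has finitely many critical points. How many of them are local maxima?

1

F separates as a function of p plus a function of q, so ∇F=0 decouples.
∂F/∂p = 4(p - 4)(p - 3)(p + 1) = 0 at p ∈ {-1, 3, 4}; ∂F/∂q = 24(q - 4)(q - 3)(q - 1) = 0 at q ∈ {1, 3, 4}.
The Hessian is diagonal: diag(F_pp, F_qq). Second derivatives: F_pp(-1)=80, F_pp(3)=-16, F_pp(4)=20; F_qq(1)=144, F_qq(3)=-48, F_qq(4)=72.
Local maxima occur where both diagonal entries negative: (3, 3). Count: 1.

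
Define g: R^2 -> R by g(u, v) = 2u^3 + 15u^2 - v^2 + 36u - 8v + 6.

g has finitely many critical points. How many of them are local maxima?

1

g separates as a function of u plus a function of v, so ∇g=0 decouples.
∂g/∂u = 6(u + 2)(u + 3) = 0 at u ∈ {-3, -2}; ∂g/∂v = -2(v + 4) = 0 at v ∈ {-4}.
The Hessian is diagonal: diag(g_uu, g_vv). Second derivatives: g_uu(-3)=-6, g_uu(-2)=6; g_vv(-4)=-2.
Local maxima occur where both diagonal entries negative: (-3, -4). Count: 1.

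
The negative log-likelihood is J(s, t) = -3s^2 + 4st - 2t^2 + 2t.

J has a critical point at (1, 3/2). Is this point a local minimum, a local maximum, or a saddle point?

local maximum

The Hessian of J is constant: H = [[-6, 4], [4, -4]].
det(H) = (-6)·(-4) − 4² = 8.
det(H) > 0 and tr(H) = -10 < 0, so H is negative definite and the point is a local maximum.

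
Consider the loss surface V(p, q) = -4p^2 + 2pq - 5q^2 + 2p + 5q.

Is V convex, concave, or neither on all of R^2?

concave

V is quadratic, so its Hessian is the constant matrix H = [[-8, 2], [2, -10]].
det(H) = 76, tr(H) = -18.
det(H) > 0 and tr(H) < 0, so H is negative definite everywhere: concave.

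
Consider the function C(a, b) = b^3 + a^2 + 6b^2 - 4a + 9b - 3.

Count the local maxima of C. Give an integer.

C separates as a function of a plus a function of b, so ∇C=0 decouples.
∂C/∂a = 2(a - 2) = 0 at a ∈ {2}; ∂C/∂b = 3(b + 1)(b + 3) = 0 at b ∈ {-3, -1}.
The Hessian is diagonal: diag(C_aa, C_bb). Second derivatives: C_aa(2)=2; C_bb(-3)=-6, C_bb(-1)=6.
Local maxima occur where both diagonal entries negative: none. Count: 0.

0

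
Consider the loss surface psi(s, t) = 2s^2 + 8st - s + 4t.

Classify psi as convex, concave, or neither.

psi is quadratic, so its Hessian is the constant matrix H = [[4, 8], [8, 0]].
det(H) = -64, tr(H) = 4.
det(H) < 0, so H is indefinite: neither convex nor concave.

neither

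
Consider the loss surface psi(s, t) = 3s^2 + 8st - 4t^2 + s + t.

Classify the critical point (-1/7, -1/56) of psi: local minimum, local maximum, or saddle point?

saddle point

The Hessian of psi is constant: H = [[6, 8], [8, -8]].
det(H) = 6·(-8) − 8² = -112.
Since det(H) < 0, H is indefinite and the critical point is a saddle point.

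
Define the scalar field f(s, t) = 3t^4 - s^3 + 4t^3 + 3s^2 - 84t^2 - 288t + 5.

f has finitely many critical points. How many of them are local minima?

f separates as a function of s plus a function of t, so ∇f=0 decouples.
∂f/∂s = -3s(s - 2) = 0 at s ∈ {0, 2}; ∂f/∂t = 12(t - 4)(t + 2)(t + 3) = 0 at t ∈ {-3, -2, 4}.
The Hessian is diagonal: diag(f_ss, f_tt). Second derivatives: f_ss(0)=6, f_ss(2)=-6; f_tt(-3)=84, f_tt(-2)=-72, f_tt(4)=504.
Local minima occur where both diagonal entries positive: (0, -3), (0, 4). Count: 2.

2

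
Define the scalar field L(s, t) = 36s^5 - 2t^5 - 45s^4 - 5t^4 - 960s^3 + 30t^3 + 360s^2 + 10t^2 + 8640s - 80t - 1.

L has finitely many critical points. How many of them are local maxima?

4

L separates as a function of s plus a function of t, so ∇L=0 decouples.
∂L/∂s = 180(s - 4)(s - 2)(s + 2)(s + 3) = 0 at s ∈ {-3, -2, 2, 4}; ∂L/∂t = -10(t - 2)(t - 1)(t + 1)(t + 4) = 0 at t ∈ {-4, -1, 1, 2}.
The Hessian is diagonal: diag(L_ss, L_tt). Second derivatives: L_ss(-3)=-6300, L_ss(-2)=4320, L_ss(2)=-7200, L_ss(4)=15120; L_tt(-4)=900, L_tt(-1)=-180, L_tt(1)=100, L_tt(2)=-180.
Local maxima occur where both diagonal entries negative: (-3, -1), (-3, 2), (2, -1), (2, 2). Count: 4.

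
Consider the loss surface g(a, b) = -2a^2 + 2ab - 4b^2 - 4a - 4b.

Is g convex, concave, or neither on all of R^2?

concave

g is quadratic, so its Hessian is the constant matrix H = [[-4, 2], [2, -8]].
det(H) = 28, tr(H) = -12.
det(H) > 0 and tr(H) < 0, so H is negative definite everywhere: concave.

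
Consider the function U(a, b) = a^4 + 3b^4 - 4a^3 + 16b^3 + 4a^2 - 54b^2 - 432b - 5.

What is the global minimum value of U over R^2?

U(a,b) separates as P(a) + Q(b) − 5, so its minimum is min P + min Q − 5.
P'(a) = 4a(a - 2)(a - 1) vanishes at a ∈ {0, 1, 2}; Q'(b) = 12(b - 3)(b + 3)(b + 4) vanishes at b ∈ {-4, -3, 3}.
Local minima of P (where P''>0): P(0)=0, P(2)=0. Local minima of Q: Q(-4)=608, Q(3)=-1107.
So the global minimum of U is P(0) + Q(3) − 5 = 0 − 1107 − 5 = -1112, attained at (0, 3).

-1112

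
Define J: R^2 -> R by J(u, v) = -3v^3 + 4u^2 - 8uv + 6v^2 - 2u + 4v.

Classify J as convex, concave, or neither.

neither

The term -3v^3 is cubic, so the Hessian is not constant.
∂²J/∂v² = -18v + 12, which takes both signs as v varies (negative for sufficiently large v). A diagonal entry of the Hessian changing sign means the Hessian is neither positive- nor negative-semidefinite on all of R^2.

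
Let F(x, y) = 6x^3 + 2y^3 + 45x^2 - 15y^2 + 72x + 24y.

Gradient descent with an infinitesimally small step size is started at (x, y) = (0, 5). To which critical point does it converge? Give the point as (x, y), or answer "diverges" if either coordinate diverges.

(-1, 4)

F is separable, so gradient descent decouples: x follows -∂F/∂x, y follows -∂F/∂y.
∂F/∂x = 18(x + 1)(x + 4); at x=0 this is 72, so x decreases.
∂F/∂y = 6(y - 4)(y - 1); at y=5 this is 24, so y decreases.
x converges to its nearest critical value -1 (a local min of the x-part); y converges to 4. The iterate converges to (-1, 4).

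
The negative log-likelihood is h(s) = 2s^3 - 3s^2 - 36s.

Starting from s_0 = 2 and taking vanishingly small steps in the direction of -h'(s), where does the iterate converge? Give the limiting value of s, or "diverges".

3

h'(s) = 6(s - 3)(s + 2), so h'(2) = -24.
Gradient descent moves in the -h' direction, i.e. s is increasing.
The nearest critical point in that direction is s = 3, where h'' = 30 > 0 (a local minimum). The iterate converges there.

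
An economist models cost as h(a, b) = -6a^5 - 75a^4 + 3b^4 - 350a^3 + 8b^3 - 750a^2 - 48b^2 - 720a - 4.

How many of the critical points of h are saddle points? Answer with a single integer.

h separates as a function of a plus a function of b, so ∇h=0 decouples.
∂h/∂a = -30(a + 1)(a + 2)(a + 3)(a + 4) = 0 at a ∈ {-4, -3, -2, -1}; ∂h/∂b = 12b(b - 2)(b + 4) = 0 at b ∈ {-4, 0, 2}.
The Hessian is diagonal: diag(h_aa, h_bb). Second derivatives: h_aa(-4)=180, h_aa(-3)=-60, h_aa(-2)=60, h_aa(-1)=-180; h_bb(-4)=288, h_bb(0)=-96, h_bb(2)=144.
Saddle points occur where the two diagonal entries have opposite signs: (-4, 0), (-3, -4), (-3, 2), (-2, 0), (-1, -4), (-1, 2). Count: 6.

6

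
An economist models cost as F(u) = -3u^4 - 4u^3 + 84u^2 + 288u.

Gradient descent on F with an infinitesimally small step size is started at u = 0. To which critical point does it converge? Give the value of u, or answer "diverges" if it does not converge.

-2

F'(u) = -12(u - 4)(u + 2)(u + 3), so F'(0) = 288.
Gradient descent moves in the -F' direction, i.e. u is decreasing.
The nearest critical point in that direction is u = -2, where F'' = 72 > 0 (a local minimum). The iterate converges there.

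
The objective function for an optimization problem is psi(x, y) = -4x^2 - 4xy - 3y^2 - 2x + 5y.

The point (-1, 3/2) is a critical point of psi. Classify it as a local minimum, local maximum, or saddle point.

The Hessian of psi is constant: H = [[-8, -4], [-4, -6]].
det(H) = (-8)·(-6) − (-4)² = 32.
det(H) > 0 and tr(H) = -14 < 0, so H is negative definite and the point is a local maximum.

local maximum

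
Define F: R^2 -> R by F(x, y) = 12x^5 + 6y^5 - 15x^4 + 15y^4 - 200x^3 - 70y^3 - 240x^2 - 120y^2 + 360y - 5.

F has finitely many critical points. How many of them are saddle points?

F separates as a function of x plus a function of y, so ∇F=0 decouples.
∂F/∂x = 60x(x - 4)(x + 1)(x + 2) = 0 at x ∈ {-2, -1, 0, 4}; ∂F/∂y = 30(y - 2)(y - 1)(y + 2)(y + 3) = 0 at y ∈ {-3, -2, 1, 2}.
The Hessian is diagonal: diag(F_xx, F_yy). Second derivatives: F_xx(-2)=-720, F_xx(-1)=300, F_xx(0)=-480, F_xx(4)=7200; F_yy(-3)=-600, F_yy(-2)=360, F_yy(1)=-360, F_yy(2)=600.
Saddle points occur where the two diagonal entries have opposite signs: (-2, -2), (-2, 2), (-1, -3), (-1, 1), (0, -2), (0, 2), (4, -3), (4, 1). Count: 8.

8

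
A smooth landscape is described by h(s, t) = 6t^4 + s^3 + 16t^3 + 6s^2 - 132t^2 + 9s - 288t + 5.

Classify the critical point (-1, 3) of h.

The mixed partial ∂²h/∂s∂t is 0, so the Hessian at any point is diag(h_ss, h_tt) = diag(6(s + 2), 24(3t^2 + 4t - 11)).
At (-1, 3): H = diag(6, 672).
Both eigenvalues are positive, so H is positive definite: a local minimum.

local minimum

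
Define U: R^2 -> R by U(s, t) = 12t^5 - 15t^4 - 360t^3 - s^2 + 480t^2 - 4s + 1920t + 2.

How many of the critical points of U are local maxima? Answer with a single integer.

U separates as a function of s plus a function of t, so ∇U=0 decouples.
∂U/∂s = -2(s + 2) = 0 at s ∈ {-2}; ∂U/∂t = 60(t - 4)(t - 2)(t + 1)(t + 4) = 0 at t ∈ {-4, -1, 2, 4}.
The Hessian is diagonal: diag(U_ss, U_tt). Second derivatives: U_ss(-2)=-2; U_tt(-4)=-8640, U_tt(-1)=2700, U_tt(2)=-2160, U_tt(4)=4800.
Local maxima occur where both diagonal entries negative: (-2, -4), (-2, 2). Count: 2.

2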